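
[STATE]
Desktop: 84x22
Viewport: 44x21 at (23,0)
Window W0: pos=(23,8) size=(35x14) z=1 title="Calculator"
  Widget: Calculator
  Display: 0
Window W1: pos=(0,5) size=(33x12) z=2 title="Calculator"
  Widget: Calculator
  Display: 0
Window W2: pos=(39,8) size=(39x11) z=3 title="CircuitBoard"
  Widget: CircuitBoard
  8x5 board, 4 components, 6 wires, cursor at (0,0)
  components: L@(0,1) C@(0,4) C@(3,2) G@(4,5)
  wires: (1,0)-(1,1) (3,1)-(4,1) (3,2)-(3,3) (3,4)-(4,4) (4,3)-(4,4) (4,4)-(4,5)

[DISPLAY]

                                            
                                            
                                            
                                            
                                            
━━━━━━━━━┓                                  
         ┃                                  
─────────┨                                  
        0┃━━━━━━┏━━━━━━━━━━━━━━━━━━━━━━━━━━━
         ┃or    ┃ CircuitBoard              
         ┃──────┠───────────────────────────
         ┃      ┃   0 1 2 3 4 5 6 7         
         ┃───┬──┃0  [.]  L           C      
         ┃ 9 │ ÷┃                           
         ┃───┼──┃1   · ─ ·                  
         ┃ 6 │ ×┃                           
━━━━━━━━━┛───┼──┃2                          
┃│ 1 │ 2 │ 3 │ -┃                           
┃├───┼───┼───┼──┗━━━━━━━━━━━━━━━━━━━━━━━━━━━
┃│ 0 │ . │ = │ + │                ┃         
┃└───┴───┴───┴───┘                ┃         


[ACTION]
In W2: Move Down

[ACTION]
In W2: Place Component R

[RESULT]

                                            
                                            
                                            
                                            
                                            
━━━━━━━━━┓                                  
         ┃                                  
─────────┨                                  
        0┃━━━━━━┏━━━━━━━━━━━━━━━━━━━━━━━━━━━
         ┃or    ┃ CircuitBoard              
         ┃──────┠───────────────────────────
         ┃      ┃   0 1 2 3 4 5 6 7         
         ┃───┬──┃0       L           C      
         ┃ 9 │ ÷┃                           
         ┃───┼──┃1  [R]─ ·                  
         ┃ 6 │ ×┃                           
━━━━━━━━━┛───┼──┃2                          
┃│ 1 │ 2 │ 3 │ -┃                           
┃├───┼───┼───┼──┗━━━━━━━━━━━━━━━━━━━━━━━━━━━
┃│ 0 │ . │ = │ + │                ┃         
┃└───┴───┴───┴───┘                ┃         


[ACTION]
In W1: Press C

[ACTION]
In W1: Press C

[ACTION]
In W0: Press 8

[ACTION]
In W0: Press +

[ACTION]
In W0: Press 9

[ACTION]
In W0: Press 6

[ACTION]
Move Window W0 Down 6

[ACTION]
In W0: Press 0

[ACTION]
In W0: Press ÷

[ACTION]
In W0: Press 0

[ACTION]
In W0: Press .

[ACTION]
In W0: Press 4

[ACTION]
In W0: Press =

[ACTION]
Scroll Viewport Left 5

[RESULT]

                                            
                                            
                                            
                                            
                                            
━━━━━━━━━━━━━━┓                             
              ┃                             
──────────────┨                             
             0┃━━━━━━┏━━━━━━━━━━━━━━━━━━━━━━
              ┃or    ┃ CircuitBoard         
              ┃──────┠──────────────────────
              ┃      ┃   0 1 2 3 4 5 6 7    
              ┃───┬──┃0       L           C 
              ┃ 9 │ ÷┃                      
              ┃───┼──┃1  [R]─ ·             
              ┃ 6 │ ×┃                      
━━━━━━━━━━━━━━┛───┼──┃2                     
     ┃│ 1 │ 2 │ 3 │ -┃                      
     ┃├───┼───┼───┼──┗━━━━━━━━━━━━━━━━━━━━━━
     ┃│ 0 │ . │ = │ + │                ┃    
     ┃└───┴───┴───┴───┘                ┃    


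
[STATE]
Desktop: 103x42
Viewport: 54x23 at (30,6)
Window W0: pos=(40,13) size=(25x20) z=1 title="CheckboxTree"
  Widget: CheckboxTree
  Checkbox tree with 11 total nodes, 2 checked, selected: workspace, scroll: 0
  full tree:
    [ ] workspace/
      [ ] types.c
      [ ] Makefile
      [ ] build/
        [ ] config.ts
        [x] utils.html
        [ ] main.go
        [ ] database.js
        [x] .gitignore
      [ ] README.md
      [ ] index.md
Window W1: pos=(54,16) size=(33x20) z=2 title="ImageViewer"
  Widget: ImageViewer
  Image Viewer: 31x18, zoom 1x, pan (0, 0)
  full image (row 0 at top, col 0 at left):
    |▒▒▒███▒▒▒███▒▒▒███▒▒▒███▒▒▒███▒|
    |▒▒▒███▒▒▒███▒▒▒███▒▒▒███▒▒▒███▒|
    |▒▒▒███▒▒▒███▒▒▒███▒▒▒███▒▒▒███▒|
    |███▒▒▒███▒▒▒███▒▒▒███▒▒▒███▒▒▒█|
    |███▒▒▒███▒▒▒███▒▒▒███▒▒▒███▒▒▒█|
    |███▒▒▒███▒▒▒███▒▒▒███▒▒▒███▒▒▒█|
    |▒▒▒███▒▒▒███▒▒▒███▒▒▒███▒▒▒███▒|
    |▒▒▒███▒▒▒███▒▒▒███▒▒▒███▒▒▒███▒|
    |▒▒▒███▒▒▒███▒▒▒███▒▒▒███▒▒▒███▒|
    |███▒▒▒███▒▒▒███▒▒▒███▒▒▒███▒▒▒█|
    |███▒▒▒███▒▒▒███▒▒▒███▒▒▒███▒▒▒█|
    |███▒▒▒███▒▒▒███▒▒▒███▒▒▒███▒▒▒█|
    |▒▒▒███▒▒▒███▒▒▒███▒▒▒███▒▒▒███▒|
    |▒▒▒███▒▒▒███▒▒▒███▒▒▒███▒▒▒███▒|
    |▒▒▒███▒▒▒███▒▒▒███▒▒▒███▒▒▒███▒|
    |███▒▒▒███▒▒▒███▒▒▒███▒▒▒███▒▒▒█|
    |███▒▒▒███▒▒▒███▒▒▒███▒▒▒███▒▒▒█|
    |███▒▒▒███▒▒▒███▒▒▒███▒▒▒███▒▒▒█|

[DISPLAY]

                                                      
                                                      
                                                      
                                                      
                                                      
                                                      
                                                      
          ┏━━━━━━━━━━━━━━━━━━━━━━━┓                   
          ┃ CheckboxTree          ┃                   
          ┠───────────────────────┨                   
          ┃>[-] workspac┏━━━━━━━━━━━━━━━━━━━━━━━━━━━━━
          ┃   [ ] types.┃ ImageViewer                 
          ┃   [ ] Makefi┠─────────────────────────────
          ┃   [-] build/┃▒▒▒███▒▒▒███▒▒▒███▒▒▒███▒▒▒██
          ┃     [ ] conf┃▒▒▒███▒▒▒███▒▒▒███▒▒▒███▒▒▒██
          ┃     [x] util┃▒▒▒███▒▒▒███▒▒▒███▒▒▒███▒▒▒██
          ┃     [ ] main┃███▒▒▒███▒▒▒███▒▒▒███▒▒▒███▒▒
          ┃     [ ] data┃███▒▒▒███▒▒▒███▒▒▒███▒▒▒███▒▒
          ┃     [x] .git┃███▒▒▒███▒▒▒███▒▒▒███▒▒▒███▒▒
          ┃   [ ] README┃▒▒▒███▒▒▒███▒▒▒███▒▒▒███▒▒▒██
          ┃   [ ] index.┃▒▒▒███▒▒▒███▒▒▒███▒▒▒███▒▒▒██
          ┃             ┃▒▒▒███▒▒▒███▒▒▒███▒▒▒███▒▒▒██
          ┃             ┃███▒▒▒███▒▒▒███▒▒▒███▒▒▒███▒▒


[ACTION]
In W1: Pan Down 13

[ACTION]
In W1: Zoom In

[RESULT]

                                                      
                                                      
                                                      
                                                      
                                                      
                                                      
                                                      
          ┏━━━━━━━━━━━━━━━━━━━━━━━┓                   
          ┃ CheckboxTree          ┃                   
          ┠───────────────────────┨                   
          ┃>[-] workspac┏━━━━━━━━━━━━━━━━━━━━━━━━━━━━━
          ┃   [ ] types.┃ ImageViewer                 
          ┃   [ ] Makefi┠─────────────────────────────
          ┃   [-] build/┃▒▒▒▒▒▒██████▒▒▒▒▒▒██████▒▒▒▒▒
          ┃     [ ] conf┃▒▒▒▒▒▒██████▒▒▒▒▒▒██████▒▒▒▒▒
          ┃     [x] util┃▒▒▒▒▒▒██████▒▒▒▒▒▒██████▒▒▒▒▒
          ┃     [ ] main┃▒▒▒▒▒▒██████▒▒▒▒▒▒██████▒▒▒▒▒
          ┃     [ ] data┃▒▒▒▒▒▒██████▒▒▒▒▒▒██████▒▒▒▒▒
          ┃     [x] .git┃██████▒▒▒▒▒▒██████▒▒▒▒▒▒█████
          ┃   [ ] README┃██████▒▒▒▒▒▒██████▒▒▒▒▒▒█████
          ┃   [ ] index.┃██████▒▒▒▒▒▒██████▒▒▒▒▒▒█████
          ┃             ┃██████▒▒▒▒▒▒██████▒▒▒▒▒▒█████
          ┃             ┃██████▒▒▒▒▒▒██████▒▒▒▒▒▒█████


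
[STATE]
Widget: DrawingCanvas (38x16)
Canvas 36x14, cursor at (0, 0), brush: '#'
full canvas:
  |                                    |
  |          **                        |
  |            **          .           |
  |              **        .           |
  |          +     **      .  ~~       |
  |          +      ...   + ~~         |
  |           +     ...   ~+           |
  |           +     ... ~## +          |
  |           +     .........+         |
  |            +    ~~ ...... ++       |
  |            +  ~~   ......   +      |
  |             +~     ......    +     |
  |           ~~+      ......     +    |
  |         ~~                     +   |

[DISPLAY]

+                                     
          **                          
            **          .             
              **        .             
          +     **      .  ~~         
          +      ...   + ~~           
           +     ...   ~+             
           +     ... ~## +            
           +     .........+           
            +    ~~ ...... ++         
            +  ~~   ......   +        
             +~     ......    +       
           ~~+      ......     +      
         ~~                     +     
                                      
                                      


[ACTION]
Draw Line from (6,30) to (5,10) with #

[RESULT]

+                                     
          **                          
            **          .             
              **        .             
          +     **      .  ~~         
          ##########   + ~~           
           +     ...###########       
           +     ... ~## +            
           +     .........+           
            +    ~~ ...... ++         
            +  ~~   ......   +        
             +~     ......    +       
           ~~+      ......     +      
         ~~                     +     
                                      
                                      


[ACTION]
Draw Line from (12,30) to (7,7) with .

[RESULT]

+                                     
          **                          
            **          .             
              **        .             
          +     **      .  ~~         
          ##########   + ~~           
           +     ...###########       
       ... +     ... ~## +            
          ....   .........+           
            + ..... ...... ++         
            +  ~~  .......   +        
             +~     ........  +       
           ~~+      ......  ...+      
         ~~                     +     
                                      
                                      


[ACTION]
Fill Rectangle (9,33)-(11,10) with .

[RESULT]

+                                     
          **                          
            **          .             
              **        .             
          +     **      .  ~~         
          ##########   + ~~           
           +     ...###########       
       ... +     ... ~## +            
          ....   .........+           
          ........................    
          ........................    
          ........................    
           ~~+      ......  ...+      
         ~~                     +     
                                      
                                      


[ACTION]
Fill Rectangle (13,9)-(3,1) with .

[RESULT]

+                                     
          **                          
            **          .             
 .........    **        .             
 .........+     **      .  ~~         
 .........##########   + ~~           
 ......... +     ...###########       
 ......... +     ... ~## +            
 .............   .........+           
 .................................    
 .................................    
 .................................    
 ......... ~~+      ......  ...+      
 .........~                     +     
                                      
                                      


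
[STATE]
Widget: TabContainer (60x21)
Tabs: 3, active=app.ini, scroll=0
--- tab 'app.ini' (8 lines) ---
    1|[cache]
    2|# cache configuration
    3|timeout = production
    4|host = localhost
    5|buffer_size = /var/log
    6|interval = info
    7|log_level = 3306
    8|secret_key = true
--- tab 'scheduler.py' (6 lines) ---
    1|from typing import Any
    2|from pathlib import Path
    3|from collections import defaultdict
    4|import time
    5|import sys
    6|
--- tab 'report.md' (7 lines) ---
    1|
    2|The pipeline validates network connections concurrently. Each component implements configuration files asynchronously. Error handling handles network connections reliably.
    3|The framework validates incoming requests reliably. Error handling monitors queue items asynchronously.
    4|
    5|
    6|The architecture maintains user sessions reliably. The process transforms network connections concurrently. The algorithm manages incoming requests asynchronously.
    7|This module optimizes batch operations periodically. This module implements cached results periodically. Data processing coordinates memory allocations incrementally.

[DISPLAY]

[app.ini]│ scheduler.py │ report.md                         
────────────────────────────────────────────────────────────
[cache]                                                     
# cache configuration                                       
timeout = production                                        
host = localhost                                            
buffer_size = /var/log                                      
interval = info                                             
log_level = 3306                                            
secret_key = true                                           
                                                            
                                                            
                                                            
                                                            
                                                            
                                                            
                                                            
                                                            
                                                            
                                                            
                                                            


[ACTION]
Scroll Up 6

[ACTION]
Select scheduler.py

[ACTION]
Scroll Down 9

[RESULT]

 app.ini │[scheduler.py]│ report.md                         
────────────────────────────────────────────────────────────
                                                            
                                                            
                                                            
                                                            
                                                            
                                                            
                                                            
                                                            
                                                            
                                                            
                                                            
                                                            
                                                            
                                                            
                                                            
                                                            
                                                            
                                                            
                                                            


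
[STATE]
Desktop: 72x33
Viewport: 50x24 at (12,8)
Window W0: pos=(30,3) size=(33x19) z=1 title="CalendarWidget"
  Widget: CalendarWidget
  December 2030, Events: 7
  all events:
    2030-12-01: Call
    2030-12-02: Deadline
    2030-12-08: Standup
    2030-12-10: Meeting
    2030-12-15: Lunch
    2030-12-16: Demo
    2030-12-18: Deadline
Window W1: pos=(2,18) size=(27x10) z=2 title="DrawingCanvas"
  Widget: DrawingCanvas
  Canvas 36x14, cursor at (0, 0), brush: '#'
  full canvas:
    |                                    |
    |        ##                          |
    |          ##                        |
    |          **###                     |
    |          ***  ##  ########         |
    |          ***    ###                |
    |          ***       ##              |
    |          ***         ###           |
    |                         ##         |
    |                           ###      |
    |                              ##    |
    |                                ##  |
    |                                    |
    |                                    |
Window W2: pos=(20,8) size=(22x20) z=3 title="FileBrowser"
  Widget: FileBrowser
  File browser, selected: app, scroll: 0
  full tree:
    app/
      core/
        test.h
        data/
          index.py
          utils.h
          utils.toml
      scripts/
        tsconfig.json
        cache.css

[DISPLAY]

        ┏━━━━━━━━━━━━━━━━━━━━┓        1*          
        ┃ FileBrowser        ┃5  6  7  8*         
        ┠────────────────────┨2 13 14 15*         
        ┃> [-] app/          ┃19 20 21 22         
        ┃    [+] core/       ┃ 27 28 29           
        ┃    [+] scripts/    ┃                    
        ┃                    ┃                    
        ┃                    ┃                    
        ┃                    ┃                    
        ┃                    ┃                    
━━━━━━━━┃                    ┃                    
anvas   ┃                    ┃                    
────────┃                    ┃                    
        ┃                    ┃━━━━━━━━━━━━━━━━━━━━
#       ┃                    ┃                    
 ##     ┃                    ┃                    
 **###  ┃                    ┃                    
 ***  ##┃                    ┃                    
 ***    ┃                    ┃                    
━━━━━━━━┗━━━━━━━━━━━━━━━━━━━━┛                    
                                                  
                                                  
                                                  
                                                  


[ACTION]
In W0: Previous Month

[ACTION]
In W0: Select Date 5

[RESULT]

        ┏━━━━━━━━━━━━━━━━━━━━┓  1  2  3           
        ┃ FileBrowser        ┃ 7  8  9 10         
        ┠────────────────────┨ 15 16 17           
        ┃> [-] app/          ┃ 22 23 24           
        ┃    [+] core/       ┃ 29 30              
        ┃    [+] scripts/    ┃                    
        ┃                    ┃                    
        ┃                    ┃                    
        ┃                    ┃                    
        ┃                    ┃                    
━━━━━━━━┃                    ┃                    
anvas   ┃                    ┃                    
────────┃                    ┃                    
        ┃                    ┃━━━━━━━━━━━━━━━━━━━━
#       ┃                    ┃                    
 ##     ┃                    ┃                    
 **###  ┃                    ┃                    
 ***  ##┃                    ┃                    
 ***    ┃                    ┃                    
━━━━━━━━┗━━━━━━━━━━━━━━━━━━━━┛                    
                                                  
                                                  
                                                  
                                                  


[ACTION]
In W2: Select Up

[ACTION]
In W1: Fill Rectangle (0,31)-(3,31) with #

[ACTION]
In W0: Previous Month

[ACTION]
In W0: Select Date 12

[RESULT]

        ┏━━━━━━━━━━━━━━━━━━━━┓  4  5  6           
        ┃ FileBrowser        ┃ 11 [12] 13         
        ┠────────────────────┨ 18 19 20           
        ┃> [-] app/          ┃ 25 26 27           
        ┃    [+] core/       ┃                    
        ┃    [+] scripts/    ┃                    
        ┃                    ┃                    
        ┃                    ┃                    
        ┃                    ┃                    
        ┃                    ┃                    
━━━━━━━━┃                    ┃                    
anvas   ┃                    ┃                    
────────┃                    ┃                    
        ┃                    ┃━━━━━━━━━━━━━━━━━━━━
#       ┃                    ┃                    
 ##     ┃                    ┃                    
 **###  ┃                    ┃                    
 ***  ##┃                    ┃                    
 ***    ┃                    ┃                    
━━━━━━━━┗━━━━━━━━━━━━━━━━━━━━┛                    
                                                  
                                                  
                                                  
                                                  


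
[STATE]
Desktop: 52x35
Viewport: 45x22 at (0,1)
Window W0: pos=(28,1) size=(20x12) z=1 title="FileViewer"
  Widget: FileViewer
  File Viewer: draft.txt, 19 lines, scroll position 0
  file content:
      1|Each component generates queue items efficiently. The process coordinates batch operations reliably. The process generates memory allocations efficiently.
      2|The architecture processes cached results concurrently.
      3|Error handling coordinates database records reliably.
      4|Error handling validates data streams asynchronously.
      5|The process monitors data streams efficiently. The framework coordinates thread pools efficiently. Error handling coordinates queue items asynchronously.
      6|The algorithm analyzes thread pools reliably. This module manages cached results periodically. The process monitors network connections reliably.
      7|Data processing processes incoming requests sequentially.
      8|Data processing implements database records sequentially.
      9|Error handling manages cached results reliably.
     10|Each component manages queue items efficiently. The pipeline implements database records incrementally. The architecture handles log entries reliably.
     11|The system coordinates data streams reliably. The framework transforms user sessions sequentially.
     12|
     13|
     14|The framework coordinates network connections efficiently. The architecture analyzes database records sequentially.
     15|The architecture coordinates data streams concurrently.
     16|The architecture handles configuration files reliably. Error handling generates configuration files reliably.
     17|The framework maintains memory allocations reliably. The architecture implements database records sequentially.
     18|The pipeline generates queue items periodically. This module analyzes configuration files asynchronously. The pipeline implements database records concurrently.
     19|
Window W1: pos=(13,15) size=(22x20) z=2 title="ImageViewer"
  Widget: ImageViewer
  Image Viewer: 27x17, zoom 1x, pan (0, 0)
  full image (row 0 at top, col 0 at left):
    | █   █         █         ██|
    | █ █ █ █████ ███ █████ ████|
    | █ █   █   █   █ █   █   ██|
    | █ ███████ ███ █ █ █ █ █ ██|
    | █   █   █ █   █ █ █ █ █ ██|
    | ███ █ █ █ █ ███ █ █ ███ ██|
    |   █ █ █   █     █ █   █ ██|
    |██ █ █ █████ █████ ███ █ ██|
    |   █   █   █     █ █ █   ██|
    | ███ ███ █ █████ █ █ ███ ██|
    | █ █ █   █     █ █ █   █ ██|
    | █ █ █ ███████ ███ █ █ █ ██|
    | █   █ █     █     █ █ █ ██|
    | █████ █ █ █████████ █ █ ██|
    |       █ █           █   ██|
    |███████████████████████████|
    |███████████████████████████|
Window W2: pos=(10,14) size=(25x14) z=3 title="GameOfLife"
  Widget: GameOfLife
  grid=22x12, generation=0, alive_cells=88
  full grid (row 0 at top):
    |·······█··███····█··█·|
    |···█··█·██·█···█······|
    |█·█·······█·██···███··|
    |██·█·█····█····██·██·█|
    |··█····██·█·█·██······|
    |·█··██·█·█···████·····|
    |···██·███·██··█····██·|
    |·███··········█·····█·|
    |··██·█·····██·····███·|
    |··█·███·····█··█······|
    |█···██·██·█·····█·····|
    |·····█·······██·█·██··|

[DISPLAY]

                            ┏━━━━━━━━━━━━━━━━
                            ┃ FileViewer     
                            ┠────────────────
                            ┃Each component g
                            ┃The architecture
                            ┃Error handling c
                            ┃Error handling v
                            ┃The process moni
                            ┃The algorithm an
                            ┃Data processing 
                            ┃Data processing 
                            ┗━━━━━━━━━━━━━━━━
                                             
          ┏━━━━━━━━━━━━━━━━━━━━━━━┓          
          ┃ GameOfLife            ┃          
          ┠───────────────────────┨          
          ┃Gen: 0                 ┃          
          ┃···█··█·██·█···█······ ┃          
          ┃█·█·······█·██···███·· ┃          
          ┃██·█·█····█····██·██·█ ┃          
          ┃··█····██·█·█·██······ ┃          
          ┃·█··██·█·█···████····· ┃          


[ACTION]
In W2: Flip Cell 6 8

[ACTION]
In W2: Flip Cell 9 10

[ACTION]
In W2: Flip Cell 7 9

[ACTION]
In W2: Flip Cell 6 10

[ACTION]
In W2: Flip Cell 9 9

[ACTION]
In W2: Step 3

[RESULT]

                            ┏━━━━━━━━━━━━━━━━
                            ┃ FileViewer     
                            ┠────────────────
                            ┃Each component g
                            ┃The architecture
                            ┃Error handling c
                            ┃Error handling v
                            ┃The process moni
                            ┃The algorithm an
                            ┃Data processing 
                            ┃Data processing 
                            ┗━━━━━━━━━━━━━━━━
                                             
          ┏━━━━━━━━━━━━━━━━━━━━━━━┓          
          ┃ GameOfLife            ┃          
          ┠───────────────────────┨          
          ┃Gen: 3                 ┃          
          ┃···██··████···█████··· ┃          
          ┃·████····█··█····█···· ┃          
          ┃····██·█····█··█·█···· ┃          
          ┃·█·████····██··█··█··· ┃          
          ┃··█·█··█·············· ┃          


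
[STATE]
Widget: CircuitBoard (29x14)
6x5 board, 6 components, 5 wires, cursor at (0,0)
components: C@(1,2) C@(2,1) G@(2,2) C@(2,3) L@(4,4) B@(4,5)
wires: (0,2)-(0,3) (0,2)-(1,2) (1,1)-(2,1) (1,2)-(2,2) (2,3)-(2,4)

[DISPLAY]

   0 1 2 3 4 5               
0  [.]      · ─ ·            
            │                
1       ·   C                
        │   │                
2       C   G   C ─ ·        
                             
3                            
                             
4                   L   B    
Cursor: (0,0)                
                             
                             
                             


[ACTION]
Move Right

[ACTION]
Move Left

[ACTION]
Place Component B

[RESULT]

   0 1 2 3 4 5               
0  [B]      · ─ ·            
            │                
1       ·   C                
        │   │                
2       C   G   C ─ ·        
                             
3                            
                             
4                   L   B    
Cursor: (0,0)                
                             
                             
                             


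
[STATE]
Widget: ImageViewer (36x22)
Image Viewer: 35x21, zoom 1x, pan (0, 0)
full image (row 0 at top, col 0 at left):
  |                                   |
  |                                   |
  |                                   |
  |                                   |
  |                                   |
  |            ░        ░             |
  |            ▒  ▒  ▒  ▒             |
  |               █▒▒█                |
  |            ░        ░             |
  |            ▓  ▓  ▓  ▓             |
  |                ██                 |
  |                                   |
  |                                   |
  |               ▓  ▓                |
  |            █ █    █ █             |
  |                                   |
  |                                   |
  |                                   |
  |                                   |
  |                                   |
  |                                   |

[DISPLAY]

                                    
                                    
                                    
                                    
                                    
            ░        ░              
            ▒  ▒  ▒  ▒              
               █▒▒█                 
            ░        ░              
            ▓  ▓  ▓  ▓              
                ██                  
                                    
                                    
               ▓  ▓                 
            █ █    █ █              
                                    
                                    
                                    
                                    
                                    
                                    
                                    


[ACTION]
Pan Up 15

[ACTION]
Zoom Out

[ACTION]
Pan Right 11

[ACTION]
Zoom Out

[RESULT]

                                    
                                    
                                    
                                    
                                    
 ░        ░                         
 ▒  ▒  ▒  ▒                         
    █▒▒█                            
 ░        ░                         
 ▓  ▓  ▓  ▓                         
     ██                             
                                    
                                    
    ▓  ▓                            
 █ █    █ █                         
                                    
                                    
                                    
                                    
                                    
                                    
                                    


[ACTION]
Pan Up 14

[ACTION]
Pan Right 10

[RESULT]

                                    
                                    
                                    
                                    
                                    
░                                   
▒                                   
                                    
░                                   
▓                                   
                                    
                                    
                                    
                                    
█                                   
                                    
                                    
                                    
                                    
                                    
                                    
                                    


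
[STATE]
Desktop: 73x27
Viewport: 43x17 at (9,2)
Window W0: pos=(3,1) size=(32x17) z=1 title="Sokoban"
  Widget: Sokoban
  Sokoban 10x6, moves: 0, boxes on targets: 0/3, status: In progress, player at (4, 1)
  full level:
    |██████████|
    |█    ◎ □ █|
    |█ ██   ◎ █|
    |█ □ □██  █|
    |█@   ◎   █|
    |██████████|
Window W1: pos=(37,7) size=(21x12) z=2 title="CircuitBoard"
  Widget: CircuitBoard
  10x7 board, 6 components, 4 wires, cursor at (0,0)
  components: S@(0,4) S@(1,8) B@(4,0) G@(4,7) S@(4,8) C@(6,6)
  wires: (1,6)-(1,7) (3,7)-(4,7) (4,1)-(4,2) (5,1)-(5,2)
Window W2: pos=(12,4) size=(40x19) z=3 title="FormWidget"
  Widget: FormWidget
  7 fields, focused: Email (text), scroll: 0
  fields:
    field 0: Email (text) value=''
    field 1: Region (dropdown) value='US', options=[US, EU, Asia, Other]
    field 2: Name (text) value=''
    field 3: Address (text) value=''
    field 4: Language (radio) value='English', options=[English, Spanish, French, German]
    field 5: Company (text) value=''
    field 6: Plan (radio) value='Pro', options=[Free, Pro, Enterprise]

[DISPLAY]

ban                      ┃                 
─────────────────────────┨                 
███┏━━━━━━━━━━━━━━━━━━━━━━━━━━━━━━━━━━━━━━┓
◎ □┃ FormWidget                           ┃
  ◎┠──────────────────────────────────────┨
██ ┃> Email:      [                      ]┃
◎  ┃  Region:     [US                   ▼]┃
███┃  Name:       [                      ]┃
: 0┃  Address:    [                      ]┃
   ┃  Language:   (●) English  ( ) Spanish┃
   ┃  Company:    [                      ]┃
   ┃  Plan:       ( ) Free  (●) Pro  ( ) E┃
   ┃                                      ┃
   ┃                                      ┃
   ┃                                      ┃
━━━┃                                      ┃
   ┃                                      ┃


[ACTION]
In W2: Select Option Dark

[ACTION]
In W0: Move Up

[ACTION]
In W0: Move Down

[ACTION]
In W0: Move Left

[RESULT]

ban                      ┃                 
─────────────────────────┨                 
███┏━━━━━━━━━━━━━━━━━━━━━━━━━━━━━━━━━━━━━━┓
◎ □┃ FormWidget                           ┃
  ◎┠──────────────────────────────────────┨
██ ┃> Email:      [                      ]┃
◎  ┃  Region:     [US                   ▼]┃
███┃  Name:       [                      ]┃
: 2┃  Address:    [                      ]┃
   ┃  Language:   (●) English  ( ) Spanish┃
   ┃  Company:    [                      ]┃
   ┃  Plan:       ( ) Free  (●) Pro  ( ) E┃
   ┃                                      ┃
   ┃                                      ┃
   ┃                                      ┃
━━━┃                                      ┃
   ┃                                      ┃
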